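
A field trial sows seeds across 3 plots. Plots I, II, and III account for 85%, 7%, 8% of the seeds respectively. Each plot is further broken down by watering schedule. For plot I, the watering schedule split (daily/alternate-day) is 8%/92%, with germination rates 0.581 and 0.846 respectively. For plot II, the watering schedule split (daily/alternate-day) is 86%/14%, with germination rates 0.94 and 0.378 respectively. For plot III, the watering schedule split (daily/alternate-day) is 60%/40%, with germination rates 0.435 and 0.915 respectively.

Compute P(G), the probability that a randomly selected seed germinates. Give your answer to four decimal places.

0.8115

P(G|I) = 0.08·0.581 + 0.92·0.846 = 0.04648 + 0.77832 = 0.8248
P(G|II) = 0.86·0.94 + 0.14·0.378 = 0.8084 + 0.05292 = 0.86132
P(G|III) = 0.6·0.435 + 0.4·0.915 = 0.261 + 0.366 = 0.627
By total probability over the outer partition,
P(G) = 0.85·0.8248 + 0.07·0.86132 + 0.08·0.627
      = 0.70108 + 0.0602924 + 0.05016 = 0.8115324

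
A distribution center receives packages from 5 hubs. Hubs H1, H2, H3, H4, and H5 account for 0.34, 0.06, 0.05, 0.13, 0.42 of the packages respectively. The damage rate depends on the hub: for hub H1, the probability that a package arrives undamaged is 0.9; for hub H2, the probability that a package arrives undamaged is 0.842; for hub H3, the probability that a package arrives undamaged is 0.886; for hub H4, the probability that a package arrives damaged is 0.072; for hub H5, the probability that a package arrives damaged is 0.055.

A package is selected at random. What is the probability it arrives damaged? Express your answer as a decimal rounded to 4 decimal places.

P(D) ≈ 0.0816

P(D|H1) = 1 − 0.9 = 0.1.
P(D|H2) = 1 − 0.842 = 0.158.
P(D|H3) = 1 − 0.886 = 0.114.
By the law of total probability,
P(D) = P(D|H1)·P(H1) + P(D|H2)·P(H2) + P(D|H3)·P(H3) + P(D|H4)·P(H4) + P(D|H5)·P(H5)
      = 0.1·0.34 + 0.158·0.06 + 0.114·0.05 + 0.072·0.13 + 0.055·0.42
      = 0.034 + 0.00948 + 0.0057 + 0.00936 + 0.0231 = 0.08164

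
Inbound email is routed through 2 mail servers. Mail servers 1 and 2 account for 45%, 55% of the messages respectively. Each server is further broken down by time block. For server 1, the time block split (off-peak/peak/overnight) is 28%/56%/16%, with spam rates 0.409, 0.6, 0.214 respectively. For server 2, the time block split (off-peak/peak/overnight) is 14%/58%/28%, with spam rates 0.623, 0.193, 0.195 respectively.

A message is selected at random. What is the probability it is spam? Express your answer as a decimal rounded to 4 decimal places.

0.3577

P(S|1) = 0.28·0.409 + 0.56·0.6 + 0.16·0.214 = 0.11452 + 0.336 + 0.03424 = 0.48476
P(S|2) = 0.14·0.623 + 0.58·0.193 + 0.28·0.195 = 0.08722 + 0.11194 + 0.0546 = 0.25376
Then overall,
P(S) = 0.45·0.48476 + 0.55·0.25376
      = 0.218142 + 0.139568 = 0.35771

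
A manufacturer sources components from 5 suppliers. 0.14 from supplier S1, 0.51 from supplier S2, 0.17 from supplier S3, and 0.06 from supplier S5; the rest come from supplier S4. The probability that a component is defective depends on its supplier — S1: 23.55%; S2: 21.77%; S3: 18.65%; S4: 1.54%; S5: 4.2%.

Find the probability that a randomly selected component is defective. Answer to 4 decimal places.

P(S4) = 1 − (0.14 + 0.51 + 0.17 + 0.06) = 0.12.
By the law of total probability,
P(D) = P(D|S1)·P(S1) + P(D|S2)·P(S2) + P(D|S3)·P(S3) + P(D|S4)·P(S4) + P(D|S5)·P(S5)
      = 0.2355·0.14 + 0.2177·0.51 + 0.1865·0.17 + 0.0154·0.12 + 0.042·0.06
      = 0.03297 + 0.111027 + 0.031705 + 0.001848 + 0.00252 = 0.18007

0.1801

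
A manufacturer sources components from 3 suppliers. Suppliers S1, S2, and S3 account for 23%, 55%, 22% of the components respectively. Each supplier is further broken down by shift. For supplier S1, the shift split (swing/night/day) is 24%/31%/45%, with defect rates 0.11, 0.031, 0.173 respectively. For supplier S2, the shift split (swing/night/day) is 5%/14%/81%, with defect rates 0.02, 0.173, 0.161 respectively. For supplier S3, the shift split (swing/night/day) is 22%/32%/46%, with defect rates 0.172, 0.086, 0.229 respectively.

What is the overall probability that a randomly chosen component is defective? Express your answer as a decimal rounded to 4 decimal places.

0.1493

P(D|S1) = 0.24·0.11 + 0.31·0.031 + 0.45·0.173 = 0.0264 + 0.00961 + 0.07785 = 0.11386
P(D|S2) = 0.05·0.02 + 0.14·0.173 + 0.81·0.161 = 0.001 + 0.02422 + 0.13041 = 0.15563
P(D|S3) = 0.22·0.172 + 0.32·0.086 + 0.46·0.229 = 0.03784 + 0.02752 + 0.10534 = 0.1707
Then overall,
P(D) = 0.23·0.11386 + 0.55·0.15563 + 0.22·0.1707
      = 0.0261878 + 0.0855965 + 0.037554 = 0.1493383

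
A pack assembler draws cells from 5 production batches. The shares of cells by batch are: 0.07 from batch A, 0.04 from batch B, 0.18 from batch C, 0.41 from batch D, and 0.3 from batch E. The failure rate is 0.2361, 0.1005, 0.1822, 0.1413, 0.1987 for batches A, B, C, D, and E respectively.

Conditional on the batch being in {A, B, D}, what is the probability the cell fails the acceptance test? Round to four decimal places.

Let S = {A, B, D}.
P(S) = 0.07 + 0.04 + 0.41 = 0.52.
P(F ∩ S) = 0.2361·0.07 + 0.1005·0.04 + 0.1413·0.41 = 0.016527 + 0.00402 + 0.057933 = 0.07848.
P(F | S) = 0.07848 / 0.52 = 0.150923…

0.1509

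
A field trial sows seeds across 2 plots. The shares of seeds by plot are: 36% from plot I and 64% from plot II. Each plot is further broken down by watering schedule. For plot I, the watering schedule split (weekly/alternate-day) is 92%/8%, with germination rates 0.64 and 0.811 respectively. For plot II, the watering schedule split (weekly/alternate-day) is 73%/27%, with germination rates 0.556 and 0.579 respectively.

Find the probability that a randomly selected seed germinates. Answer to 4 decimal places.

0.5951

P(G|I) = 0.92·0.64 + 0.08·0.811 = 0.5888 + 0.06488 = 0.65368
P(G|II) = 0.73·0.556 + 0.27·0.579 = 0.40588 + 0.15633 = 0.56221
Then overall,
P(G) = 0.36·0.65368 + 0.64·0.56221
      = 0.2353248 + 0.3598144 = 0.5951392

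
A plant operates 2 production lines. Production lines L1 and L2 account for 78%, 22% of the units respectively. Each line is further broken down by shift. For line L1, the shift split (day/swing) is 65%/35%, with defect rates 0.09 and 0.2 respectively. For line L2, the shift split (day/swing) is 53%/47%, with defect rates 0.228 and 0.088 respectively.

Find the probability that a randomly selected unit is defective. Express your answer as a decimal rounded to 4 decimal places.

P(D|L1) = 0.65·0.09 + 0.35·0.2 = 0.0585 + 0.07 = 0.1285
P(D|L2) = 0.53·0.228 + 0.47·0.088 = 0.12084 + 0.04136 = 0.1622
Then overall,
P(D) = 0.78·0.1285 + 0.22·0.1622
      = 0.10023 + 0.035684 = 0.135914

P(D) ≈ 0.1359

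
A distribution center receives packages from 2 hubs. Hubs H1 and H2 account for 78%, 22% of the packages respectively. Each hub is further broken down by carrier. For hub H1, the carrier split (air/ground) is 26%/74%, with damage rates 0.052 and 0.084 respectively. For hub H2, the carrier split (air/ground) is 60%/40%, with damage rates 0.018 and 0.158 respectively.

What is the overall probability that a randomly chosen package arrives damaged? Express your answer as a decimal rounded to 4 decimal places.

0.0753

P(D|H1) = 0.26·0.052 + 0.74·0.084 = 0.01352 + 0.06216 = 0.07568
P(D|H2) = 0.6·0.018 + 0.4·0.158 = 0.0108 + 0.0632 = 0.074
By total probability over the outer partition,
P(D) = 0.78·0.07568 + 0.22·0.074
      = 0.0590304 + 0.01628 = 0.0753104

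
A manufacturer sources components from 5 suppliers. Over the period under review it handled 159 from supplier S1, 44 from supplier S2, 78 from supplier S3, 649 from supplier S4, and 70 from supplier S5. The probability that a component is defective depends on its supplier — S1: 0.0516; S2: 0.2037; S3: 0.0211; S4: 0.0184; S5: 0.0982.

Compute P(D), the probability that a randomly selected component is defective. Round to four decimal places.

0.0376

Total: 159 + 44 + 78 + 649 + 70 = 1000.
P(S1) = 159/1000 = 0.159. P(S2) = 44/1000 = 0.044. P(S3) = 78/1000 = 0.078. P(S4) = 649/1000 = 0.649. P(S5) = 70/1000 = 0.07.
P(D) = P(D|S1)·P(S1) + P(D|S2)·P(S2) + P(D|S3)·P(S3) + P(D|S4)·P(S4) + P(D|S5)·P(S5)
      = 0.0516·0.159 + 0.2037·0.044 + 0.0211·0.078 + 0.0184·0.649 + 0.0982·0.07
      = 0.0082044 + 0.0089628 + 0.0016458 + 0.0119416 + 0.006874 = 0.0376286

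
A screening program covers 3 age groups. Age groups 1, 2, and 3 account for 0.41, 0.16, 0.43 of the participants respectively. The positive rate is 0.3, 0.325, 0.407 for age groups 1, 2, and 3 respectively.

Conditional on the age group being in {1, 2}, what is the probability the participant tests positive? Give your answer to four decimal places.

0.3070

Let S = {1, 2}.
P(S) = 0.41 + 0.16 = 0.57.
P(T ∩ S) = 0.3·0.41 + 0.325·0.16 = 0.123 + 0.052 = 0.175.
P(T | S) = 0.175 / 0.57 = 0.307018…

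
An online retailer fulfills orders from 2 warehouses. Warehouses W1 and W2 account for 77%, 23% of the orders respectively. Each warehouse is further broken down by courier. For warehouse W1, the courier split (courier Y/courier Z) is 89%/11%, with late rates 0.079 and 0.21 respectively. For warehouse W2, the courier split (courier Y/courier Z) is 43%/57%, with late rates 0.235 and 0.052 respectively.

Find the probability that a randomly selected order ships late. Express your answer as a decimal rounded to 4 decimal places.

0.1020

P(L|W1) = 0.89·0.079 + 0.11·0.21 = 0.07031 + 0.0231 = 0.09341
P(L|W2) = 0.43·0.235 + 0.57·0.052 = 0.10105 + 0.02964 = 0.13069
Then overall,
P(L) = 0.77·0.09341 + 0.23·0.13069
      = 0.0719257 + 0.0300587 = 0.1019844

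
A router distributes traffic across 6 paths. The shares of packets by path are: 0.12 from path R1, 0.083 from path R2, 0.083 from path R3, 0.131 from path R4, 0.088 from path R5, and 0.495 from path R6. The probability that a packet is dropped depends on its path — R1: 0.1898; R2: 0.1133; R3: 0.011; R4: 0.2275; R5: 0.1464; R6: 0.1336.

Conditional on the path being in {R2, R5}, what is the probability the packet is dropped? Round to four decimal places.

P(L|S) ≈ 0.1303

Let S = {R2, R5}.
P(S) = 0.083 + 0.088 = 0.171.
P(L ∩ S) = 0.1133·0.083 + 0.1464·0.088 = 0.0094039 + 0.0128832 = 0.0222871.
P(L | S) = 0.0222871 / 0.171 = 0.130334…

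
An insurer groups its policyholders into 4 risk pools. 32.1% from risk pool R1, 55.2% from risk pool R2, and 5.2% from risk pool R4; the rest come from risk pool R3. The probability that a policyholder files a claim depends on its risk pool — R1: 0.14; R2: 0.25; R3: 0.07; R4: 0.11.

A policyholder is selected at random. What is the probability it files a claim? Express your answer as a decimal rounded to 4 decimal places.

0.1939

P(R3) = 1 − (0.321 + 0.552 + 0.052) = 0.075.
Summing over the partition,
P(C) = P(C|R1)·P(R1) + P(C|R2)·P(R2) + P(C|R3)·P(R3) + P(C|R4)·P(R4)
      = 0.14·0.321 + 0.25·0.552 + 0.07·0.075 + 0.11·0.052
      = 0.04494 + 0.138 + 0.00525 + 0.00572 = 0.19391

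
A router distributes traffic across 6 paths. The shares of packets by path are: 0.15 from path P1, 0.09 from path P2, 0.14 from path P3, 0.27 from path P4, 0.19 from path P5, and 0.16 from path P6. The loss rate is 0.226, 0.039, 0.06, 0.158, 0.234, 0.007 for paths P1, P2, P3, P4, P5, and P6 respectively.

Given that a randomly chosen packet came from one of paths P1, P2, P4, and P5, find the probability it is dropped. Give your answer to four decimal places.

P(L|S) ≈ 0.1779

Let S = {P1, P2, P4, P5}.
P(S) = 0.15 + 0.09 + 0.27 + 0.19 = 0.7.
P(L ∩ S) = 0.226·0.15 + 0.039·0.09 + 0.158·0.27 + 0.234·0.19 = 0.0339 + 0.00351 + 0.04266 + 0.04446 = 0.12453.
P(L | S) = 0.12453 / 0.7 = 0.177900…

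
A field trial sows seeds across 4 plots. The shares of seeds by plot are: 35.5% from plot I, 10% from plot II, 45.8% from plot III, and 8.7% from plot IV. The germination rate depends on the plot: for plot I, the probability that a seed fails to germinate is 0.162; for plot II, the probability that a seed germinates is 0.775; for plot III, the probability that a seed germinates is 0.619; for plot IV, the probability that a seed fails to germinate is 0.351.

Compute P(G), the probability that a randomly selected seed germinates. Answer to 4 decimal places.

0.7150

P(G|I) = 1 − 0.162 = 0.838.
P(G|IV) = 1 − 0.351 = 0.649.
P(G) = P(G|I)·P(I) + P(G|II)·P(II) + P(G|III)·P(III) + P(G|IV)·P(IV)
      = 0.838·0.355 + 0.775·0.1 + 0.619·0.458 + 0.649·0.087
      = 0.29749 + 0.0775 + 0.283502 + 0.056463 = 0.714955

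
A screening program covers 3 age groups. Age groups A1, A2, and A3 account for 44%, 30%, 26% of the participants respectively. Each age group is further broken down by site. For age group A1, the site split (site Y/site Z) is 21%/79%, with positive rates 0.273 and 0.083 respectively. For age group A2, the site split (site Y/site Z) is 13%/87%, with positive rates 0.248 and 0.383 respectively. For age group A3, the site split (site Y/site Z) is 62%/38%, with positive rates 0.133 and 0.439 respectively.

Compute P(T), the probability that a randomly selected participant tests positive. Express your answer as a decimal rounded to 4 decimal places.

P(T) ≈ 0.2285

P(T|A1) = 0.21·0.273 + 0.79·0.083 = 0.05733 + 0.06557 = 0.1229
P(T|A2) = 0.13·0.248 + 0.87·0.383 = 0.03224 + 0.33321 = 0.36545
P(T|A3) = 0.62·0.133 + 0.38·0.439 = 0.08246 + 0.16682 = 0.24928
Then overall,
P(T) = 0.44·0.1229 + 0.3·0.36545 + 0.26·0.24928
      = 0.054076 + 0.109635 + 0.0648128 = 0.2285238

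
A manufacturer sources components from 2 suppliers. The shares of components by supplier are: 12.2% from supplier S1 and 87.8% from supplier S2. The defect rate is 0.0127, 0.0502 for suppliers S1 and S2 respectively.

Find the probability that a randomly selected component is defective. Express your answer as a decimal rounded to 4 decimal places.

0.0456

Using total probability over the partition,
P(D) = P(D|S1)·P(S1) + P(D|S2)·P(S2)
      = 0.0127·0.122 + 0.0502·0.878
      = 0.0015494 + 0.0440756 = 0.045625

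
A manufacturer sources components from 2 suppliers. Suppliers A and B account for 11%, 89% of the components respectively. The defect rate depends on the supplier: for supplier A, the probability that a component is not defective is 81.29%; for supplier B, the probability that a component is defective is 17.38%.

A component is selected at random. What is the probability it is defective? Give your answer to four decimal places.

0.1753

P(D|A) = 1 − 0.8129 = 0.1871.
Summing over the partition,
P(D) = P(D|A)·P(A) + P(D|B)·P(B)
      = 0.1871·0.11 + 0.1738·0.89
      = 0.020581 + 0.154682 = 0.175263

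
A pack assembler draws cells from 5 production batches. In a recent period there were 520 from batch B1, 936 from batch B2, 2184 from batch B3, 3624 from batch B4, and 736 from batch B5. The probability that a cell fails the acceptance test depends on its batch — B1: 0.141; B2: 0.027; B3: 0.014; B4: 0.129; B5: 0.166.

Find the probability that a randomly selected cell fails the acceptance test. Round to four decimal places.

Total: 520 + 936 + 2184 + 3624 + 736 = 8000.
P(B1) = 520/8000 = 0.065. P(B2) = 936/8000 = 0.117. P(B3) = 2184/8000 = 0.273. P(B4) = 3624/8000 = 0.453. P(B5) = 736/8000 = 0.092.
P(F) = P(F|B1)·P(B1) + P(F|B2)·P(B2) + P(F|B3)·P(B3) + P(F|B4)·P(B4) + P(F|B5)·P(B5)
      = 0.141·0.065 + 0.027·0.117 + 0.014·0.273 + 0.129·0.453 + 0.166·0.092
      = 0.009165 + 0.003159 + 0.003822 + 0.058437 + 0.015272 = 0.089855

P(F) ≈ 0.0899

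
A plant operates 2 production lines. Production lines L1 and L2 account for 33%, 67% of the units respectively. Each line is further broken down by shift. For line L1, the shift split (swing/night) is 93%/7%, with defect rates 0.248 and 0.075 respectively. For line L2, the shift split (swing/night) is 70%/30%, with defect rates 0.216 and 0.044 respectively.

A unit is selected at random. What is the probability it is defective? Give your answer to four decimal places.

P(D|L1) = 0.93·0.248 + 0.07·0.075 = 0.23064 + 0.00525 = 0.23589
P(D|L2) = 0.7·0.216 + 0.3·0.044 = 0.1512 + 0.0132 = 0.1644
Then overall,
P(D) = 0.33·0.23589 + 0.67·0.1644
      = 0.0778437 + 0.110148 = 0.1879917

P(D) ≈ 0.1880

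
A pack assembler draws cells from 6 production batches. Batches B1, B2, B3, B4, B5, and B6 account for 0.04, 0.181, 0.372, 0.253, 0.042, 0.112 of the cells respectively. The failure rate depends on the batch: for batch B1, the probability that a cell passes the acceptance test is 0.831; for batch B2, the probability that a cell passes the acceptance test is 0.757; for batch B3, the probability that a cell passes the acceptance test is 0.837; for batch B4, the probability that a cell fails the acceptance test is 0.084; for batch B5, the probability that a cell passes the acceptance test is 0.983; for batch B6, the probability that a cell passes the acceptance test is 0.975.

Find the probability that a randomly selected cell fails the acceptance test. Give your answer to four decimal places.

0.1361

P(F|B1) = 1 − 0.831 = 0.169.
P(F|B2) = 1 − 0.757 = 0.243.
P(F|B3) = 1 − 0.837 = 0.163.
P(F|B5) = 1 − 0.983 = 0.017.
P(F|B6) = 1 − 0.975 = 0.025.
By the law of total probability,
P(F) = P(F|B1)·P(B1) + P(F|B2)·P(B2) + P(F|B3)·P(B3) + P(F|B4)·P(B4) + P(F|B5)·P(B5) + P(F|B6)·P(B6)
      = 0.169·0.04 + 0.243·0.181 + 0.163·0.372 + 0.084·0.253 + 0.017·0.042 + 0.025·0.112
      = 0.00676 + 0.043983 + 0.060636 + 0.021252 + 0.000714 + 0.0028 = 0.136145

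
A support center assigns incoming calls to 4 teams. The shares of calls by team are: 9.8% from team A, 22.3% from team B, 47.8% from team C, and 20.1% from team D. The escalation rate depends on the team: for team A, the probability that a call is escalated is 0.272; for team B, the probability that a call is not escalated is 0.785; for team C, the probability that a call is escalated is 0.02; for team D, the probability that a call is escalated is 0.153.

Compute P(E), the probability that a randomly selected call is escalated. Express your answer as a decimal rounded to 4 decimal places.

P(E) ≈ 0.1149

P(E|B) = 1 − 0.785 = 0.215.
By the law of total probability,
P(E) = P(E|A)·P(A) + P(E|B)·P(B) + P(E|C)·P(C) + P(E|D)·P(D)
      = 0.272·0.098 + 0.215·0.223 + 0.02·0.478 + 0.153·0.201
      = 0.026656 + 0.047945 + 0.00956 + 0.030753 = 0.114914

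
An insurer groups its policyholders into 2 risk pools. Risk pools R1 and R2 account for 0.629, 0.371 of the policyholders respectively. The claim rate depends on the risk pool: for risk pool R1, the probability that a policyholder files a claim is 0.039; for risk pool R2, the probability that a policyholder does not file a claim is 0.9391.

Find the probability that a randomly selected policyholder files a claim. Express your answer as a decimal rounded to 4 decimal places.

P(C|R2) = 1 − 0.9391 = 0.0609.
P(C) = P(C|R1)·P(R1) + P(C|R2)·P(R2)
      = 0.039·0.629 + 0.0609·0.371
      = 0.024531 + 0.0225939 = 0.0471249

0.0471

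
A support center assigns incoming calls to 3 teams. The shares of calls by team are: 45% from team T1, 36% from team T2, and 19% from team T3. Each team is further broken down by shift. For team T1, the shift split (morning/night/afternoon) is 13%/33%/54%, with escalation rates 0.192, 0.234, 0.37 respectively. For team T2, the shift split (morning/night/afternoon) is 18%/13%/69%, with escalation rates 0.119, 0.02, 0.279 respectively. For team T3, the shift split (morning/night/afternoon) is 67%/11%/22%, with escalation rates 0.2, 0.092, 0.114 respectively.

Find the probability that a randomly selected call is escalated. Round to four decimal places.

P(E) ≈ 0.2460

P(E|T1) = 0.13·0.192 + 0.33·0.234 + 0.54·0.37 = 0.02496 + 0.07722 + 0.1998 = 0.30198
P(E|T2) = 0.18·0.119 + 0.13·0.02 + 0.69·0.279 = 0.02142 + 0.0026 + 0.19251 = 0.21653
P(E|T3) = 0.67·0.2 + 0.11·0.092 + 0.22·0.114 = 0.134 + 0.01012 + 0.02508 = 0.1692
Then overall,
P(E) = 0.45·0.30198 + 0.36·0.21653 + 0.19·0.1692
      = 0.135891 + 0.0779508 + 0.032148 = 0.2459898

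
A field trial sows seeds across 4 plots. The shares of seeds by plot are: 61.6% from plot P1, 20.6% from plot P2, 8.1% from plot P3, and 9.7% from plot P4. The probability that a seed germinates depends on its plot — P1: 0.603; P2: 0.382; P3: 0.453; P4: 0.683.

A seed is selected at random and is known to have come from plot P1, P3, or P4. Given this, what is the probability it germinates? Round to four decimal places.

P(G|S) ≈ 0.5975

Let S = {P1, P3, P4}.
P(S) = 0.616 + 0.081 + 0.097 = 0.794.
P(G ∩ S) = 0.603·0.616 + 0.453·0.081 + 0.683·0.097 = 0.371448 + 0.036693 + 0.066251 = 0.474392.
P(G | S) = 0.474392 / 0.794 = 0.597471…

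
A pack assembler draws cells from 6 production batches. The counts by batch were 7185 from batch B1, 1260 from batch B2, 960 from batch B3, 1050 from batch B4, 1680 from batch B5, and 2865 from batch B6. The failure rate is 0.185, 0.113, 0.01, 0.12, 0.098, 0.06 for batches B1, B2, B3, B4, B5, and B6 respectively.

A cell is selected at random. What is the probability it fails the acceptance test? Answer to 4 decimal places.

0.1296

Total: 7185 + 1260 + 960 + 1050 + 1680 + 2865 = 15000.
P(B1) = 7185/15000 = 0.479. P(B2) = 1260/15000 = 0.084. P(B3) = 960/15000 = 0.064. P(B4) = 1050/15000 = 0.07. P(B5) = 1680/15000 = 0.112. P(B6) = 2865/15000 = 0.191.
P(F) = P(F|B1)·P(B1) + P(F|B2)·P(B2) + P(F|B3)·P(B3) + P(F|B4)·P(B4) + P(F|B5)·P(B5) + P(F|B6)·P(B6)
      = 0.185·0.479 + 0.113·0.084 + 0.01·0.064 + 0.12·0.07 + 0.098·0.112 + 0.06·0.191
      = 0.088615 + 0.009492 + 0.00064 + 0.0084 + 0.010976 + 0.01146 = 0.129583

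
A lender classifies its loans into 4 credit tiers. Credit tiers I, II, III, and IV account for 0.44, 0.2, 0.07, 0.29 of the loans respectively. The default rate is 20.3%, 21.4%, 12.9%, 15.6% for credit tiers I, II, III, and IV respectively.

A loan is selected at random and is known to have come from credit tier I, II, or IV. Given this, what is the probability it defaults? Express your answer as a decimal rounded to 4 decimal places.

Let S = {I, II, IV}.
P(S) = 0.44 + 0.2 + 0.29 = 0.93.
P(D ∩ S) = 0.203·0.44 + 0.214·0.2 + 0.156·0.29 = 0.08932 + 0.0428 + 0.04524 = 0.17736.
P(D | S) = 0.17736 / 0.93 = 0.190710…

P(D|S) ≈ 0.1907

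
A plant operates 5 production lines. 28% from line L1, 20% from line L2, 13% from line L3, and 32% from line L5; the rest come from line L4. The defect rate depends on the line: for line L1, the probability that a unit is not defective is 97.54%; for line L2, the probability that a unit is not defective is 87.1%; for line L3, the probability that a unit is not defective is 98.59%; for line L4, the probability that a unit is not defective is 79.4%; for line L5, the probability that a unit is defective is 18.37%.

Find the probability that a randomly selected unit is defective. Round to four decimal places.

P(L4) = 1 − (0.28 + 0.2 + 0.13 + 0.32) = 0.07.
P(D|L1) = 1 − 0.9754 = 0.0246.
P(D|L2) = 1 − 0.871 = 0.129.
P(D|L3) = 1 − 0.9859 = 0.0141.
P(D|L4) = 1 − 0.794 = 0.206.
Summing over the partition,
P(D) = P(D|L1)·P(L1) + P(D|L2)·P(L2) + P(D|L3)·P(L3) + P(D|L4)·P(L4) + P(D|L5)·P(L5)
      = 0.0246·0.28 + 0.129·0.2 + 0.0141·0.13 + 0.206·0.07 + 0.1837·0.32
      = 0.006888 + 0.0258 + 0.001833 + 0.01442 + 0.058784 = 0.107725

0.1077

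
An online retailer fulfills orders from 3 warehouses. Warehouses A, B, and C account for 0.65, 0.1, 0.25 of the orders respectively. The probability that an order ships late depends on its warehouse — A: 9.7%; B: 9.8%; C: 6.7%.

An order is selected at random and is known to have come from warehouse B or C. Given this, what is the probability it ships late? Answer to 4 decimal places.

Let S = {B, C}.
P(S) = 0.1 + 0.25 = 0.35.
P(L ∩ S) = 0.098·0.1 + 0.067·0.25 = 0.0098 + 0.01675 = 0.02655.
P(L | S) = 0.02655 / 0.35 = 0.075857…

P(L|S) ≈ 0.0759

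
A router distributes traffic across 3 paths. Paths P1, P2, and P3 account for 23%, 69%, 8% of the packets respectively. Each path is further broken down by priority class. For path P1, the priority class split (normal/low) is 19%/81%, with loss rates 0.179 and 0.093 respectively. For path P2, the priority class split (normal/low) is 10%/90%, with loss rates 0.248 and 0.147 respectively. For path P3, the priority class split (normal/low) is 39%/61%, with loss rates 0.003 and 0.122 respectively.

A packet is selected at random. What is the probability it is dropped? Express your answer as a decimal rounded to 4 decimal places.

P(L|P1) = 0.19·0.179 + 0.81·0.093 = 0.03401 + 0.07533 = 0.10934
P(L|P2) = 0.1·0.248 + 0.9·0.147 = 0.0248 + 0.1323 = 0.1571
P(L|P3) = 0.39·0.003 + 0.61·0.122 = 0.00117 + 0.07442 = 0.07559
Then overall,
P(L) = 0.23·0.10934 + 0.69·0.1571 + 0.08·0.07559
      = 0.0251482 + 0.108399 + 0.0060472 = 0.1395944

P(L) ≈ 0.1396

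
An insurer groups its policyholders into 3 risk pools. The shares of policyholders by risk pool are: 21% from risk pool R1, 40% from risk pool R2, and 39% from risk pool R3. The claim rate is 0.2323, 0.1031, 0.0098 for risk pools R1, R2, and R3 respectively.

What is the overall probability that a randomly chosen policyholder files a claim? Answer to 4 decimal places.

Summing over the partition,
P(C) = P(C|R1)·P(R1) + P(C|R2)·P(R2) + P(C|R3)·P(R3)
      = 0.2323·0.21 + 0.1031·0.4 + 0.0098·0.39
      = 0.048783 + 0.04124 + 0.003822 = 0.093845

0.0938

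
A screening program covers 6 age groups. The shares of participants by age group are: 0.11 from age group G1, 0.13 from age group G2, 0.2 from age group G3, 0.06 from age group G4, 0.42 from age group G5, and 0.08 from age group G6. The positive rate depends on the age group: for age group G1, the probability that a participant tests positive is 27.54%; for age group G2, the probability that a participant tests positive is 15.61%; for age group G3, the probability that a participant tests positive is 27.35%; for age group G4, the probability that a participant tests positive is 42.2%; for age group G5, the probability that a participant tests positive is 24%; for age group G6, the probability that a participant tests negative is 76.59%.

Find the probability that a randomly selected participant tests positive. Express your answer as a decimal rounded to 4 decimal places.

P(T|G6) = 1 − 0.7659 = 0.2341.
Using total probability over the partition,
P(T) = P(T|G1)·P(G1) + P(T|G2)·P(G2) + P(T|G3)·P(G3) + P(T|G4)·P(G4) + P(T|G5)·P(G5) + P(T|G6)·P(G6)
      = 0.2754·0.11 + 0.1561·0.13 + 0.2735·0.2 + 0.422·0.06 + 0.24·0.42 + 0.2341·0.08
      = 0.030294 + 0.020293 + 0.0547 + 0.02532 + 0.1008 + 0.018728 = 0.250135

0.2501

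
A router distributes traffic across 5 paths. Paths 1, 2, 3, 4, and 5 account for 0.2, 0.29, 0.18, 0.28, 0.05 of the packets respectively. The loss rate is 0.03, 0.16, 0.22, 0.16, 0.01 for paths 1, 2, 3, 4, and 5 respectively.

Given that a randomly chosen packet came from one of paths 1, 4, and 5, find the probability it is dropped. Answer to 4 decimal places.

Let S = {1, 4, 5}.
P(S) = 0.2 + 0.28 + 0.05 = 0.53.
P(L ∩ S) = 0.03·0.2 + 0.16·0.28 + 0.01·0.05 = 0.006 + 0.0448 + 0.0005 = 0.0513.
P(L | S) = 0.0513 / 0.53 = 0.096792…

0.0968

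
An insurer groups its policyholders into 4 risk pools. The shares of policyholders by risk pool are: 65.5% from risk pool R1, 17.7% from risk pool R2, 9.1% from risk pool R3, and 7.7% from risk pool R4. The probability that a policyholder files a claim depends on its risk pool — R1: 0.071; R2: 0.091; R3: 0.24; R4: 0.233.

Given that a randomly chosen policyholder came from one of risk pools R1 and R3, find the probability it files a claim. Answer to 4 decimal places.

0.0916

Let S = {R1, R3}.
P(S) = 0.655 + 0.091 = 0.746.
P(C ∩ S) = 0.071·0.655 + 0.24·0.091 = 0.046505 + 0.02184 = 0.068345.
P(C | S) = 0.068345 / 0.746 = 0.091615…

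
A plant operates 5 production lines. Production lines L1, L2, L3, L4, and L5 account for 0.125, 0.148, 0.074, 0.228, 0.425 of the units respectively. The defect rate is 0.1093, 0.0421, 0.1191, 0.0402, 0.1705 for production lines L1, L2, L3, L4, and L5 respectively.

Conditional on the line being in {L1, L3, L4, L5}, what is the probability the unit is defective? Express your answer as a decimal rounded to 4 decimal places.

0.1222

Let S = {L1, L3, L4, L5}.
P(S) = 0.125 + 0.074 + 0.228 + 0.425 = 0.852.
P(D ∩ S) = 0.1093·0.125 + 0.1191·0.074 + 0.0402·0.228 + 0.1705·0.425 = 0.0136625 + 0.0088134 + 0.0091656 + 0.0724625 = 0.104104.
P(D | S) = 0.104104 / 0.852 = 0.122188…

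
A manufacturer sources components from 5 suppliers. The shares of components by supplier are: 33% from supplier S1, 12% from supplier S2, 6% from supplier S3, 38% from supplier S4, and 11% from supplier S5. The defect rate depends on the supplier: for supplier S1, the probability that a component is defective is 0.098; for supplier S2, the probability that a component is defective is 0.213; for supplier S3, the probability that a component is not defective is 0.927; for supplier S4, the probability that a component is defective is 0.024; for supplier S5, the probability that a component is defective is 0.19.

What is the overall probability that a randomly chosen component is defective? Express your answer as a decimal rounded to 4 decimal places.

0.0923

P(D|S3) = 1 − 0.927 = 0.073.
P(D) = P(D|S1)·P(S1) + P(D|S2)·P(S2) + P(D|S3)·P(S3) + P(D|S4)·P(S4) + P(D|S5)·P(S5)
      = 0.098·0.33 + 0.213·0.12 + 0.073·0.06 + 0.024·0.38 + 0.19·0.11
      = 0.03234 + 0.02556 + 0.00438 + 0.00912 + 0.0209 = 0.0923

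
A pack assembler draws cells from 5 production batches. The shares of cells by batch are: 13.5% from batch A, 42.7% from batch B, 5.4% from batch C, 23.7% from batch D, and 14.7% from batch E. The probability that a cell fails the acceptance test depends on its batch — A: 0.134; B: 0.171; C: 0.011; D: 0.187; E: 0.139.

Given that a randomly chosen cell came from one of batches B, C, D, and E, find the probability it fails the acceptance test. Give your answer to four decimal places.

Let S = {B, C, D, E}.
P(S) = 0.427 + 0.054 + 0.237 + 0.147 = 0.865.
P(F ∩ S) = 0.171·0.427 + 0.011·0.054 + 0.187·0.237 + 0.139·0.147 = 0.073017 + 0.000594 + 0.044319 + 0.020433 = 0.138363.
P(F | S) = 0.138363 / 0.865 = 0.159957…

0.1600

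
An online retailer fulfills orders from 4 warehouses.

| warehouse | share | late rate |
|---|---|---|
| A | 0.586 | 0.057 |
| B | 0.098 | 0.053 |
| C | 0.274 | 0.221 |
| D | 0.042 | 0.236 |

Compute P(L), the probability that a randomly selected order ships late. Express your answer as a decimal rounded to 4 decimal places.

P(L) ≈ 0.1091

Summing over the partition,
P(L) = P(L|A)·P(A) + P(L|B)·P(B) + P(L|C)·P(C) + P(L|D)·P(D)
      = 0.057·0.586 + 0.053·0.098 + 0.221·0.274 + 0.236·0.042
      = 0.033402 + 0.005194 + 0.060554 + 0.009912 = 0.109062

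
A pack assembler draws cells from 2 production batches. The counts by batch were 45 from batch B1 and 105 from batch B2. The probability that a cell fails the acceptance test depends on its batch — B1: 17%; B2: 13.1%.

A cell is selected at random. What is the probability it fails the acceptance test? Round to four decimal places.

P(F) ≈ 0.1427

Total: 45 + 105 = 150.
P(B1) = 45/150 = 0.3. P(B2) = 105/150 = 0.7.
P(F) = P(F|B1)·P(B1) + P(F|B2)·P(B2)
      = 0.17·0.3 + 0.131·0.7
      = 0.051 + 0.0917 = 0.1427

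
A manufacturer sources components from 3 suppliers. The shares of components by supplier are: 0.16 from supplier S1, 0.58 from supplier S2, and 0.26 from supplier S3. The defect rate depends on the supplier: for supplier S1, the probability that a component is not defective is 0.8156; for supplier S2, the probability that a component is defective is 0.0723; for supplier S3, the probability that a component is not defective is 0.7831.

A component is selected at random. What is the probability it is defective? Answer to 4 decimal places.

P(D) ≈ 0.1278

P(D|S1) = 1 − 0.8156 = 0.1844.
P(D|S3) = 1 − 0.7831 = 0.2169.
Using total probability over the partition,
P(D) = P(D|S1)·P(S1) + P(D|S2)·P(S2) + P(D|S3)·P(S3)
      = 0.1844·0.16 + 0.0723·0.58 + 0.2169·0.26
      = 0.029504 + 0.041934 + 0.056394 = 0.127832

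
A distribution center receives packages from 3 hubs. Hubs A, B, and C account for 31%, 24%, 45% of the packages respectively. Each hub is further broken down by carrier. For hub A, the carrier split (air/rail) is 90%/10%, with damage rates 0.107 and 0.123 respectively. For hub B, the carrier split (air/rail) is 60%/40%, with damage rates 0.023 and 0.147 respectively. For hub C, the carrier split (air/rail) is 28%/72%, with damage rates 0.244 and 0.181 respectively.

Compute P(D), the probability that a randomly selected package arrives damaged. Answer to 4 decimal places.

P(D) ≈ 0.1405

P(D|A) = 0.9·0.107 + 0.1·0.123 = 0.0963 + 0.0123 = 0.1086
P(D|B) = 0.6·0.023 + 0.4·0.147 = 0.0138 + 0.0588 = 0.0726
P(D|C) = 0.28·0.244 + 0.72·0.181 = 0.06832 + 0.13032 = 0.19864
By total probability over the outer partition,
P(D) = 0.31·0.1086 + 0.24·0.0726 + 0.45·0.19864
      = 0.033666 + 0.017424 + 0.089388 = 0.140478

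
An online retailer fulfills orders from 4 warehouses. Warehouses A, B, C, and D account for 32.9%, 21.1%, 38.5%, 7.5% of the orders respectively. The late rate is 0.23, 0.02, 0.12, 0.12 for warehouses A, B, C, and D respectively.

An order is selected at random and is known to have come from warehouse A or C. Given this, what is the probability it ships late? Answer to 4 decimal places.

Let S = {A, C}.
P(S) = 0.329 + 0.385 = 0.714.
P(L ∩ S) = 0.23·0.329 + 0.12·0.385 = 0.07567 + 0.0462 = 0.12187.
P(L | S) = 0.12187 / 0.714 = 0.170686…

0.1707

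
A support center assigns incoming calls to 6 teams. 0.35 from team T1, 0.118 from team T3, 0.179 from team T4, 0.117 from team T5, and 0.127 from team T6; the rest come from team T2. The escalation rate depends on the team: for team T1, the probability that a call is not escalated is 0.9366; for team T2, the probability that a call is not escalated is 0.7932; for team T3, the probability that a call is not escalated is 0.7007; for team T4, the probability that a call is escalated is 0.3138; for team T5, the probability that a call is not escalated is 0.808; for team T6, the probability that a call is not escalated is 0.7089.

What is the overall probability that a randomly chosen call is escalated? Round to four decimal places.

0.1957

P(T2) = 1 − (0.35 + 0.118 + 0.179 + 0.117 + 0.127) = 0.109.
P(E|T1) = 1 − 0.9366 = 0.0634.
P(E|T2) = 1 − 0.7932 = 0.2068.
P(E|T3) = 1 − 0.7007 = 0.2993.
P(E|T5) = 1 − 0.808 = 0.192.
P(E|T6) = 1 − 0.7089 = 0.2911.
Using total probability over the partition,
P(E) = P(E|T1)·P(T1) + P(E|T2)·P(T2) + P(E|T3)·P(T3) + P(E|T4)·P(T4) + P(E|T5)·P(T5) + P(E|T6)·P(T6)
      = 0.0634·0.35 + 0.2068·0.109 + 0.2993·0.118 + 0.3138·0.179 + 0.192·0.117 + 0.2911·0.127
      = 0.02219 + 0.0225412 + 0.0353174 + 0.0561702 + 0.022464 + 0.0369697 = 0.1956525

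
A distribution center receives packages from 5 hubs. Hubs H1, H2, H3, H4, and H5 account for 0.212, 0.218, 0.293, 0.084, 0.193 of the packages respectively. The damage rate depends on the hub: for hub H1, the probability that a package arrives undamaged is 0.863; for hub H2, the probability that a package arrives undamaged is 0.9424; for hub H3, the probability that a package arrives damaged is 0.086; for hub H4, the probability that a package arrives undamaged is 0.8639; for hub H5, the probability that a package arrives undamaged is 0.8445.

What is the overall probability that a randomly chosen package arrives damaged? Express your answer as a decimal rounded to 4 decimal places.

0.1082

P(D|H1) = 1 − 0.863 = 0.137.
P(D|H2) = 1 − 0.9424 = 0.0576.
P(D|H4) = 1 − 0.8639 = 0.1361.
P(D|H5) = 1 − 0.8445 = 0.1555.
P(D) = P(D|H1)·P(H1) + P(D|H2)·P(H2) + P(D|H3)·P(H3) + P(D|H4)·P(H4) + P(D|H5)·P(H5)
      = 0.137·0.212 + 0.0576·0.218 + 0.086·0.293 + 0.1361·0.084 + 0.1555·0.193
      = 0.029044 + 0.0125568 + 0.025198 + 0.0114324 + 0.0300115 = 0.1082427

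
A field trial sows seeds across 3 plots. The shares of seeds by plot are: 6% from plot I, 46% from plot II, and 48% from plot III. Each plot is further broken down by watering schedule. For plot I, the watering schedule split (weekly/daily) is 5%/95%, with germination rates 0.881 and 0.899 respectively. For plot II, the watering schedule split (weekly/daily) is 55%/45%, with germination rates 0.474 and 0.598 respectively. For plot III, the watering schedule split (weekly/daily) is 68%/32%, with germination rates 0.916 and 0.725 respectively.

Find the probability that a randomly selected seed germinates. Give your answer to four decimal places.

P(G) ≈ 0.7079

P(G|I) = 0.05·0.881 + 0.95·0.899 = 0.04405 + 0.85405 = 0.8981
P(G|II) = 0.55·0.474 + 0.45·0.598 = 0.2607 + 0.2691 = 0.5298
P(G|III) = 0.68·0.916 + 0.32·0.725 = 0.62288 + 0.232 = 0.85488
By total probability over the outer partition,
P(G) = 0.06·0.8981 + 0.46·0.5298 + 0.48·0.85488
      = 0.053886 + 0.243708 + 0.4103424 = 0.7079364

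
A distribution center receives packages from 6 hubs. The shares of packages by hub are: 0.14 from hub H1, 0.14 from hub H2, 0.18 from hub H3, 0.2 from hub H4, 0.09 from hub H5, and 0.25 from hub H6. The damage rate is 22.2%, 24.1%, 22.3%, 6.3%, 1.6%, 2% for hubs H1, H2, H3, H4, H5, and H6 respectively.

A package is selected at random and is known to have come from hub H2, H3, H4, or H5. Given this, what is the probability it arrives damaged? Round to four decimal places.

P(D|S) ≈ 0.1441

Let S = {H2, H3, H4, H5}.
P(S) = 0.14 + 0.18 + 0.2 + 0.09 = 0.61.
P(D ∩ S) = 0.241·0.14 + 0.223·0.18 + 0.063·0.2 + 0.016·0.09 = 0.03374 + 0.04014 + 0.0126 + 0.00144 = 0.08792.
P(D | S) = 0.08792 / 0.61 = 0.144131…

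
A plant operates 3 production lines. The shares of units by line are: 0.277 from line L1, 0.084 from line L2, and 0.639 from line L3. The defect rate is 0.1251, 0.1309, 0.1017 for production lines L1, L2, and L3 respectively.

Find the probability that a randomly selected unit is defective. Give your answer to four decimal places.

Summing over the partition,
P(D) = P(D|L1)·P(L1) + P(D|L2)·P(L2) + P(D|L3)·P(L3)
      = 0.1251·0.277 + 0.1309·0.084 + 0.1017·0.639
      = 0.0346527 + 0.0109956 + 0.0649863 = 0.1106346

P(D) ≈ 0.1106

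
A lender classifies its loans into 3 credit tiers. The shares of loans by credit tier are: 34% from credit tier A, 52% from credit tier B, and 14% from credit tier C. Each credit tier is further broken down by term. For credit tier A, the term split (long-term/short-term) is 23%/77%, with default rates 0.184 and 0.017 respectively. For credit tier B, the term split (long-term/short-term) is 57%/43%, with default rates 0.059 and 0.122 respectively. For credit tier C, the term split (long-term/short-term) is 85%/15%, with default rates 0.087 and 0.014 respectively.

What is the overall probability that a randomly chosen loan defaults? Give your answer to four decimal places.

P(D|A) = 0.23·0.184 + 0.77·0.017 = 0.04232 + 0.01309 = 0.05541
P(D|B) = 0.57·0.059 + 0.43·0.122 = 0.03363 + 0.05246 = 0.08609
P(D|C) = 0.85·0.087 + 0.15·0.014 = 0.07395 + 0.0021 = 0.07605
Then overall,
P(D) = 0.34·0.05541 + 0.52·0.08609 + 0.14·0.07605
      = 0.0188394 + 0.0447668 + 0.010647 = 0.0742532

0.0743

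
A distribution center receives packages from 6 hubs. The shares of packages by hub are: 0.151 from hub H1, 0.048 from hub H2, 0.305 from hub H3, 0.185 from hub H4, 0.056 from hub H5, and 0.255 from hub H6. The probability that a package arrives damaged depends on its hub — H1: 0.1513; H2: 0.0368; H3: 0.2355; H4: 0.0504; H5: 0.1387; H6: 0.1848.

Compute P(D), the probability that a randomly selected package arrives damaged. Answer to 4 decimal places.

0.1607

P(D) = P(D|H1)·P(H1) + P(D|H2)·P(H2) + P(D|H3)·P(H3) + P(D|H4)·P(H4) + P(D|H5)·P(H5) + P(D|H6)·P(H6)
      = 0.1513·0.151 + 0.0368·0.048 + 0.2355·0.305 + 0.0504·0.185 + 0.1387·0.056 + 0.1848·0.255
      = 0.0228463 + 0.0017664 + 0.0718275 + 0.009324 + 0.0077672 + 0.047124 = 0.1606554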